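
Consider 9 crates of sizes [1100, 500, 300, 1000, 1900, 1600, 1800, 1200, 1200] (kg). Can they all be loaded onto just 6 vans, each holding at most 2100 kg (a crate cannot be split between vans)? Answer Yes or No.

A valid assignment using 6 vans:
  van 1: 1900 = 1900
  van 2: 1800 + 300 = 2100
  van 3: 1600 + 500 = 2100
  van 4: 1200 = 1200
  van 5: 1200 = 1200
  van 6: 1100 + 1000 = 2100
Every load is within 2100 kg, so 6 vans suffice.

Yes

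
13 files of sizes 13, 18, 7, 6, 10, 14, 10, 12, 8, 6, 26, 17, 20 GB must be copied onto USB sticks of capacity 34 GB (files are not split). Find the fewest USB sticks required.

5

Total = 26 + 20 + 18 + 17 + 14 + 13 + 12 + 10 + 10 + 8 + 7 + 6 + 6 = 167 GB.
Lower bound: ⌈167/34⌉ = 5 USB sticks.
A packing using 5 USB sticks:
  USB stick 1: 26 + 8 = 34
  USB stick 2: 20 + 14 = 34
  USB stick 3: 18 + 13 = 31
  USB stick 4: 17 + 10 + 7 = 34
  USB stick 5: 12 + 10 + 6 + 6 = 34
This matches the lower bound, so 5 is optimal.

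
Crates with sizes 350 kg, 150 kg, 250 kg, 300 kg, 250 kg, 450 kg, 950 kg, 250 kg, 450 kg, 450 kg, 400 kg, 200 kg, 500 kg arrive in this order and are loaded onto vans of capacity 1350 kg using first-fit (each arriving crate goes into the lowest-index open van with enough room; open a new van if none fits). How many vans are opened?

4

  350 → van 1 (new)  [load 350/1350]
  150 → van 1  [load 500/1350]
  250 → van 1  [load 750/1350]
  300 → van 1  [load 1050/1350]
  250 → van 1  [load 1300/1350]
  450 → van 2 (new)  [load 450/1350]
  950 → van 3 (new)  [load 950/1350]
  250 → van 2  [load 700/1350]
  450 → van 2  [load 1150/1350]
  450 → van 4 (new)  [load 450/1350]
  400 → van 3  [load 1350/1350]
  200 → van 2  [load 1350/1350]
  500 → van 4  [load 950/1350]
4 vans opened.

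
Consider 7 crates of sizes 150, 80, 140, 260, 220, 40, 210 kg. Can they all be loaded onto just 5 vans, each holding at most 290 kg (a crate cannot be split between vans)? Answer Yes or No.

A valid assignment using 4 vans:
  van 1: 260 = 260
  van 2: 220 + 40 = 260
  van 3: 210 + 80 = 290
  van 4: 150 + 140 = 290
That uses only 4 ≤ 5, so 5 vans are enough.

Yes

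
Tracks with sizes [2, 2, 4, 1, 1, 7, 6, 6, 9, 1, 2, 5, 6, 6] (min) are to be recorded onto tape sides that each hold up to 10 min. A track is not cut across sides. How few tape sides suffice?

7

Total = 9 + 7 + 6 + 6 + 6 + 6 + 5 + 4 + 2 + 2 + 2 + 1 + 1 + 1 = 58 min.
Lower bound: ⌈58/10⌉ = 6 tape sides.
A packing using 7 tape sides:
  side 1: 9 + 1 = 10
  side 2: 7 + 2 + 1 = 10
  side 3: 6 + 4 = 10
  side 4: 6 + 2 + 2 = 10
  side 5: 6 + 1 = 7
  side 6: 6 = 6
  side 7: 5 = 5
No arrangement into 6 tape sides stays within capacity, so 7 is optimal.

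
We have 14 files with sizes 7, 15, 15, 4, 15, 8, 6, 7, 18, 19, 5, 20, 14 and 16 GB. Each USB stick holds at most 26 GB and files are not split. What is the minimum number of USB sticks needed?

8

Total = 20 + 19 + 18 + 16 + 15 + 15 + 15 + 14 + 8 + 7 + 7 + 6 + 5 + 4 = 169 GB.
Lower bound: ⌈169/26⌉ = 7 USB sticks.
Also, 8 files each exceed 13 GB, and no two of those can share a USB stick, so at least 8 USB sticks are needed.
A packing using 8 USB sticks:
  USB stick 1: 20 + 6 = 26
  USB stick 2: 19 + 7 = 26
  USB stick 3: 18 + 8 = 26
  USB stick 4: 16 + 7 = 23
  USB stick 5: 15 + 5 + 4 = 24
  USB stick 6: 15 = 15
  USB stick 7: 15 = 15
  USB stick 8: 14 = 14
This matches the lower bound, so 8 is optimal.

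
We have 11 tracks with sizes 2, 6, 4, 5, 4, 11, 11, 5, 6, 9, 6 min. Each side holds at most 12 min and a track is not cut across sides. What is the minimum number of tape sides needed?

7

Total = 11 + 11 + 9 + 6 + 6 + 6 + 5 + 5 + 4 + 4 + 2 = 69 min.
Lower bound: ⌈69/12⌉ = 6 tape sides.
A packing using 7 tape sides:
  side 1: 11 = 11
  side 2: 11 = 11
  side 3: 9 + 2 = 11
  side 4: 6 + 6 = 12
  side 5: 6 + 5 = 11
  side 6: 5 + 4 = 9
  side 7: 4 = 4
No arrangement into 6 tape sides stays within capacity, so 7 is optimal.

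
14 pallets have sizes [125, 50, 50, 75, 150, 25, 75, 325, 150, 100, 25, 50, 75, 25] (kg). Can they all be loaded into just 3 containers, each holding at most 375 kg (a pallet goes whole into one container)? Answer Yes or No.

No

Total = 1300 kg; ⌈1300/375⌉ = 4.
At least 4 containers are required, but only 3 are allowed.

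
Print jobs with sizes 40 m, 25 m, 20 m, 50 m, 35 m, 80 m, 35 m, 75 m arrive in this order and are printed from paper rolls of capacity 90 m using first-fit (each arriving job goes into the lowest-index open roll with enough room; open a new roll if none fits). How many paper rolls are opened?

5

  40 → roll 1 (new)  [load 40/90]
  25 → roll 1  [load 65/90]
  20 → roll 1  [load 85/90]
  50 → roll 2 (new)  [load 50/90]
  35 → roll 2  [load 85/90]
  80 → roll 3 (new)  [load 80/90]
  35 → roll 4 (new)  [load 35/90]
  75 → roll 5 (new)  [load 75/90]
5 paper rolls opened.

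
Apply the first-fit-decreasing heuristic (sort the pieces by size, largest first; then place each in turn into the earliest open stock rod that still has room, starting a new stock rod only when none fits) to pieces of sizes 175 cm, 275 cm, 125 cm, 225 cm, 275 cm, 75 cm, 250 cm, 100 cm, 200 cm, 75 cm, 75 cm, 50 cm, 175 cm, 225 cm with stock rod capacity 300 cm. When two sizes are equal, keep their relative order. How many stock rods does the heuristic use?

Sorted descending: 275, 275, 250, 225, 225, 200, 175, 175, 125, 100, 75, 75, 75, 50.
  275 → stock rod 1 (new)  [load 275/300]
  275 → stock rod 2 (new)  [load 275/300]
  250 → stock rod 3 (new)  [load 250/300]
  225 → stock rod 4 (new)  [load 225/300]
  225 → stock rod 5 (new)  [load 225/300]
  200 → stock rod 6 (new)  [load 200/300]
  175 → stock rod 7 (new)  [load 175/300]
  175 → stock rod 8 (new)  [load 175/300]
  125 → stock rod 7  [load 300/300]
  100 → stock rod 6  [load 300/300]
  75 → stock rod 4  [load 300/300]
  75 → stock rod 5  [load 300/300]
  75 → stock rod 8  [load 250/300]
  50 → stock rod 3  [load 300/300]
8 stock rods opened.

8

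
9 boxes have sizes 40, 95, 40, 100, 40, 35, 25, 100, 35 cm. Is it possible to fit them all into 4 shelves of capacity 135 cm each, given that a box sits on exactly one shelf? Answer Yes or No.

A valid assignment using 4 shelves:
  shelf 1: 100 + 35 = 135
  shelf 2: 100 + 35 = 135
  shelf 3: 95 + 40 = 135
  shelf 4: 40 + 40 + 25 = 105
Every load is within 135 cm, so 4 shelves suffice.

Yes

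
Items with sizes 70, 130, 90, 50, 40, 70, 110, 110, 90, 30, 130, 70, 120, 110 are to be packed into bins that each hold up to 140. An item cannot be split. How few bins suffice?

10

Total = 130 + 130 + 120 + 110 + 110 + 110 + 90 + 90 + 70 + 70 + 70 + 50 + 40 + 30 = 1220.
Lower bound: ⌈1220/140⌉ = 9 bins.
A packing using 10 bins:
  bin 1: 130 = 130
  bin 2: 130 = 130
  bin 3: 120 = 120
  bin 4: 110 + 30 = 140
  bin 5: 110 = 110
  bin 6: 110 = 110
  bin 7: 90 + 50 = 140
  bin 8: 90 + 40 = 130
  bin 9: 70 + 70 = 140
  bin 10: 70 = 70
No arrangement into 9 bins stays within capacity, so 10 is optimal.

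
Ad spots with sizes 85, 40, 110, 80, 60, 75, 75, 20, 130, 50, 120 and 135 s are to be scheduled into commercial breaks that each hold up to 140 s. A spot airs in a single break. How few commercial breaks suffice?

Total = 135 + 130 + 120 + 110 + 85 + 80 + 75 + 75 + 60 + 50 + 40 + 20 = 980 s.
Lower bound: ⌈980/140⌉ = 7 commercial breaks.
Also, 8 ad spots each exceed 70 s, and no two of those can share a break, so at least 8 commercial breaks are needed.
A packing using 8 commercial breaks:
  break 1: 135 = 135
  break 2: 130 = 130
  break 3: 120 + 20 = 140
  break 4: 110 = 110
  break 5: 85 + 50 = 135
  break 6: 80 + 60 = 140
  break 7: 75 + 40 = 115
  break 8: 75 = 75
This matches the lower bound, so 8 is optimal.

8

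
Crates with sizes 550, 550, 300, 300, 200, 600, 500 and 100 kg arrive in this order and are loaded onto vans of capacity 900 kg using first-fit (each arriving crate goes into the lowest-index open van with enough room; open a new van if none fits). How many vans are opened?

4

  550 → van 1 (new)  [load 550/900]
  550 → van 2 (new)  [load 550/900]
  300 → van 1  [load 850/900]
  300 → van 2  [load 850/900]
  200 → van 3 (new)  [load 200/900]
  600 → van 3  [load 800/900]
  500 → van 4 (new)  [load 500/900]
  100 → van 3  [load 900/900]
4 vans opened.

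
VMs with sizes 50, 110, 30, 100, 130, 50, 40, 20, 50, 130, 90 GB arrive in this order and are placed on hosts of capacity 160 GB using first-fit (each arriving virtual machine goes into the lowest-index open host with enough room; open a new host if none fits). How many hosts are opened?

6

  50 → host 1 (new)  [load 50/160]
  110 → host 1  [load 160/160]
  30 → host 2 (new)  [load 30/160]
  100 → host 2  [load 130/160]
  130 → host 3 (new)  [load 130/160]
  50 → host 4 (new)  [load 50/160]
  40 → host 4  [load 90/160]
  20 → host 2  [load 150/160]
  50 → host 4  [load 140/160]
  130 → host 5 (new)  [load 130/160]
  90 → host 6 (new)  [load 90/160]
6 hosts opened.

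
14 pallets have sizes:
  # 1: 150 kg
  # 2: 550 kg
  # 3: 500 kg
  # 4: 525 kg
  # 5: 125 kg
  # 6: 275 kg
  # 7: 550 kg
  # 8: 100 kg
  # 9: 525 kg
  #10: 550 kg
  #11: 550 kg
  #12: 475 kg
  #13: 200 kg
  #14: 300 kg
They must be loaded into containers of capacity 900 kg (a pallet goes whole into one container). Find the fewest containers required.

8

Total = 550 + 550 + 550 + 550 + 525 + 525 + 500 + 475 + 300 + 275 + 200 + 150 + 125 + 100 = 5375 kg.
Lower bound: ⌈5375/900⌉ = 6 containers.
Also, 8 pallets each exceed 450 kg, and no two of those can share a container, so at least 8 containers are needed.
A packing using 8 containers:
  container 1: 550 + 300 = 850
  container 2: 550 + 275 = 825
  container 3: 550 + 200 + 150 = 900
  container 4: 550 + 125 + 100 = 775
  container 5: 525 = 525
  container 6: 525 = 525
  container 7: 500 = 500
  container 8: 475 = 475
This matches the lower bound, so 8 is optimal.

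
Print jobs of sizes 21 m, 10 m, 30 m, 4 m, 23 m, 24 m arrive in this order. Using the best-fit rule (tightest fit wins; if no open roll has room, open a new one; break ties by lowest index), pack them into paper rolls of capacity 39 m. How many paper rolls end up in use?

4

  21 → roll 1 (new)  [load 21/39]
  10 → roll 1  [load 31/39]
  30 → roll 2 (new)  [load 30/39]
  4 → roll 1  [load 35/39]
  23 → roll 3 (new)  [load 23/39]
  24 → roll 4 (new)  [load 24/39]
4 paper rolls opened.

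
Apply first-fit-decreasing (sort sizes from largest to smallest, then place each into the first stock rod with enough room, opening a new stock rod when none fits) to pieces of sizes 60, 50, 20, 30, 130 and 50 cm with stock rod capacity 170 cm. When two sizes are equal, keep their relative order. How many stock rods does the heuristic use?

3

Sorted descending: 130, 60, 50, 50, 30, 20.
  130 → stock rod 1 (new)  [load 130/170]
  60 → stock rod 2 (new)  [load 60/170]
  50 → stock rod 2  [load 110/170]
  50 → stock rod 2  [load 160/170]
  30 → stock rod 1  [load 160/170]
  20 → stock rod 3 (new)  [load 20/170]
3 stock rods opened.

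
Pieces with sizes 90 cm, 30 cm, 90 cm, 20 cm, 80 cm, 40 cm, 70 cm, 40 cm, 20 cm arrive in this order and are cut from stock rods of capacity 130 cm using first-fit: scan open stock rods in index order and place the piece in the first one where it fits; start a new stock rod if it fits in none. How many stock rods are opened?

  90 → stock rod 1 (new)  [load 90/130]
  30 → stock rod 1  [load 120/130]
  90 → stock rod 2 (new)  [load 90/130]
  20 → stock rod 2  [load 110/130]
  80 → stock rod 3 (new)  [load 80/130]
  40 → stock rod 3  [load 120/130]
  70 → stock rod 4 (new)  [load 70/130]
  40 → stock rod 4  [load 110/130]
  20 → stock rod 2  [load 130/130]
4 stock rods opened.

4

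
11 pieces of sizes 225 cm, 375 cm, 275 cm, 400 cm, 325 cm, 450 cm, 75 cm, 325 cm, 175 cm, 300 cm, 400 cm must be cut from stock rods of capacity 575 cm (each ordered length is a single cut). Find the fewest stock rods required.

7

Total = 450 + 400 + 400 + 375 + 325 + 325 + 300 + 275 + 225 + 175 + 75 = 3325 cm.
Lower bound: ⌈3325/575⌉ = 6 stock rods.
Also, 7 pieces each exceed 575/2 cm, and no two of those can share a stock rod, so at least 7 stock rods are needed.
A packing using 7 stock rods:
  stock rod 1: 450 + 75 = 525
  stock rod 2: 400 + 175 = 575
  stock rod 3: 400 = 400
  stock rod 4: 375 = 375
  stock rod 5: 325 + 225 = 550
  stock rod 6: 325 = 325
  stock rod 7: 300 + 275 = 575
This matches the lower bound, so 7 is optimal.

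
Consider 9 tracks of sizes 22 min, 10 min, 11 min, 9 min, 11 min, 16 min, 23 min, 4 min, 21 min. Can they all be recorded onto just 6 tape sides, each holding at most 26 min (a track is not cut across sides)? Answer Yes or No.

Yes

A valid assignment using 6 tape sides:
  side 1: 23 = 23
  side 2: 22 + 4 = 26
  side 3: 21 = 21
  side 4: 16 + 10 = 26
  side 5: 11 + 11 = 22
  side 6: 9 = 9
Every load is within 26 min, so 6 tape sides suffice.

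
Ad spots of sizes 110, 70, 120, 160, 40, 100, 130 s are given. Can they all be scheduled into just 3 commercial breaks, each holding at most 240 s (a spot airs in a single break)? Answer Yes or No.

No

Total = 730 s; ⌈730/240⌉ = 4.
At least 4 commercial breaks are required, but only 3 are allowed.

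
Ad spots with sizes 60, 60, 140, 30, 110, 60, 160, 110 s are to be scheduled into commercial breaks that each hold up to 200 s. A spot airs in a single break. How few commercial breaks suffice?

Total = 160 + 140 + 110 + 110 + 60 + 60 + 60 + 30 = 730 s.
Lower bound: ⌈730/200⌉ = 4 commercial breaks.
A packing using 4 commercial breaks:
  break 1: 160 + 30 = 190
  break 2: 140 + 60 = 200
  break 3: 110 + 60 = 170
  break 4: 110 + 60 = 170
This matches the lower bound, so 4 is optimal.

4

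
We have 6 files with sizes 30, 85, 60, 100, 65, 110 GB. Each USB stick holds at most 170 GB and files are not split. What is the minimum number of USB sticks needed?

3

Total = 110 + 100 + 85 + 65 + 60 + 30 = 450 GB.
Lower bound: ⌈450/170⌉ = 3 USB sticks.
A packing using 3 USB sticks:
  USB stick 1: 110 + 60 = 170
  USB stick 2: 100 + 65 = 165
  USB stick 3: 85 + 30 = 115
This matches the lower bound, so 3 is optimal.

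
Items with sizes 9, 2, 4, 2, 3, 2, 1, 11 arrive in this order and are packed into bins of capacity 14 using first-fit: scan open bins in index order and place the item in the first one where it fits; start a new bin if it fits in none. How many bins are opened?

3

  9 → bin 1 (new)  [load 9/14]
  2 → bin 1  [load 11/14]
  4 → bin 2 (new)  [load 4/14]
  2 → bin 1  [load 13/14]
  3 → bin 2  [load 7/14]
  2 → bin 2  [load 9/14]
  1 → bin 1  [load 14/14]
  11 → bin 3 (new)  [load 11/14]
3 bins opened.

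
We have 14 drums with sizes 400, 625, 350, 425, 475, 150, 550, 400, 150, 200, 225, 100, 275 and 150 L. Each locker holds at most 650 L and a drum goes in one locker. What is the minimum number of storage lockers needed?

Total = 625 + 550 + 475 + 425 + 400 + 400 + 350 + 275 + 225 + 200 + 150 + 150 + 150 + 100 = 4475 L.
Lower bound: ⌈4475/650⌉ = 7 storage lockers.
A packing using 8 storage lockers:
  locker 1: 625 = 625
  locker 2: 550 + 100 = 650
  locker 3: 475 + 150 = 625
  locker 4: 425 + 225 = 650
  locker 5: 400 + 200 = 600
  locker 6: 400 + 150 = 550
  locker 7: 350 + 275 = 625
  locker 8: 150 = 150
No arrangement into 7 storage lockers stays within capacity, so 8 is optimal.

8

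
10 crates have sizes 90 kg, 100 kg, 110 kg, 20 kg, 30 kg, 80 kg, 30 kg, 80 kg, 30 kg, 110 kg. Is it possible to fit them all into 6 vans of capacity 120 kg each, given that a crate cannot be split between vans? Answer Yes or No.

A valid assignment using 6 vans:
  van 1: 110 = 110
  van 2: 110 = 110
  van 3: 100 + 20 = 120
  van 4: 90 + 30 = 120
  van 5: 80 + 30 = 110
  van 6: 80 + 30 = 110
Every load is within 120 kg, so 6 vans suffice.

Yes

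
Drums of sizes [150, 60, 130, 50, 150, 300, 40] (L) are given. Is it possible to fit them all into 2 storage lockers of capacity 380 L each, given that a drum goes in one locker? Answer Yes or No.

Total = 880 L; ⌈880/380⌉ = 3.
At least 3 storage lockers are required, but only 2 are allowed.

No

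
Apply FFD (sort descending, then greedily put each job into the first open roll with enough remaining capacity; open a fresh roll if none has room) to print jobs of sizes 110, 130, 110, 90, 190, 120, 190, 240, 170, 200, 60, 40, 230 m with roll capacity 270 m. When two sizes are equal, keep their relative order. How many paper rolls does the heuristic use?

Sorted descending: 240, 230, 200, 190, 190, 170, 130, 120, 110, 110, 90, 60, 40.
  240 → roll 1 (new)  [load 240/270]
  230 → roll 2 (new)  [load 230/270]
  200 → roll 3 (new)  [load 200/270]
  190 → roll 4 (new)  [load 190/270]
  190 → roll 5 (new)  [load 190/270]
  170 → roll 6 (new)  [load 170/270]
  130 → roll 7 (new)  [load 130/270]
  120 → roll 7  [load 250/270]
  110 → roll 8 (new)  [load 110/270]
  110 → roll 8  [load 220/270]
  90 → roll 6  [load 260/270]
  60 → roll 3  [load 260/270]
  40 → roll 2  [load 270/270]
8 paper rolls opened.

8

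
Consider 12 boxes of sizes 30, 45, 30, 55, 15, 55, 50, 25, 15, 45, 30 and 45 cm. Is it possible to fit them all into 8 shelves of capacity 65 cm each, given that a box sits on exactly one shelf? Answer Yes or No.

Yes

A valid assignment using 8 shelves:
  shelf 1: 55 = 55
  shelf 2: 55 = 55
  shelf 3: 50 + 15 = 65
  shelf 4: 45 + 15 = 60
  shelf 5: 45 = 45
  shelf 6: 45 = 45
  shelf 7: 30 + 30 = 60
  shelf 8: 30 + 25 = 55
Every load is within 65 cm, so 8 shelves suffice.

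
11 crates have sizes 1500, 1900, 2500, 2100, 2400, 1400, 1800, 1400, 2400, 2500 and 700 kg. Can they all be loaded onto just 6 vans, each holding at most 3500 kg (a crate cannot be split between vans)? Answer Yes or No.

No

Total = 20600 kg; ⌈20600/3500⌉ = 6.
7 crates each exceed half the capacity and cannot share a van, forcing at least 7 vans.
At least 7 vans are required, but only 6 are allowed.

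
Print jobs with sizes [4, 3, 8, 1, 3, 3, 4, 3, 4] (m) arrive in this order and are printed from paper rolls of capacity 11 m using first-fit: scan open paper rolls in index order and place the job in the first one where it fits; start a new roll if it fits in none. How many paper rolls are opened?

3

  4 → roll 1 (new)  [load 4/11]
  3 → roll 1  [load 7/11]
  8 → roll 2 (new)  [load 8/11]
  1 → roll 1  [load 8/11]
  3 → roll 1  [load 11/11]
  3 → roll 2  [load 11/11]
  4 → roll 3 (new)  [load 4/11]
  3 → roll 3  [load 7/11]
  4 → roll 3  [load 11/11]
3 paper rolls opened.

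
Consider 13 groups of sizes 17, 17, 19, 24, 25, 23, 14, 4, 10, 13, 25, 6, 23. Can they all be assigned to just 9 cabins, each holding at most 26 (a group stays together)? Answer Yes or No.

No

Total = 220; ⌈220/26⌉ = 9.
The bound of 9 does not rule out 9, but exhaustive search shows no assignment into 9 cabins of capacity 26 exists — the minimum is 10.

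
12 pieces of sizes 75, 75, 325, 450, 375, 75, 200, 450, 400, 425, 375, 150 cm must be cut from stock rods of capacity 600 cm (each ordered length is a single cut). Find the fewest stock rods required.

7

Total = 450 + 450 + 425 + 400 + 375 + 375 + 325 + 200 + 150 + 75 + 75 + 75 = 3375 cm.
Lower bound: ⌈3375/600⌉ = 6 stock rods.
Also, 7 pieces each exceed 300 cm, and no two of those can share a stock rod, so at least 7 stock rods are needed.
A packing using 7 stock rods:
  stock rod 1: 450 + 150 = 600
  stock rod 2: 450 + 75 + 75 = 600
  stock rod 3: 425 + 75 = 500
  stock rod 4: 400 + 200 = 600
  stock rod 5: 375 = 375
  stock rod 6: 375 = 375
  stock rod 7: 325 = 325
This matches the lower bound, so 7 is optimal.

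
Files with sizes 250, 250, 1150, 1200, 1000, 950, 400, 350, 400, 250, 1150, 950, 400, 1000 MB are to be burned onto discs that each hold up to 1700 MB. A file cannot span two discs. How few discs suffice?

Total = 1200 + 1150 + 1150 + 1000 + 1000 + 950 + 950 + 400 + 400 + 400 + 350 + 250 + 250 + 250 = 9700 MB.
Lower bound: ⌈9700/1700⌉ = 6 discs.
Also, 7 files each exceed 850 MB, and no two of those can share a disc, so at least 7 discs are needed.
A packing using 7 discs:
  disc 1: 1200 + 400 = 1600
  disc 2: 1150 + 400 = 1550
  disc 3: 1150 + 400 = 1550
  disc 4: 1000 + 350 + 250 = 1600
  disc 5: 1000 + 250 + 250 = 1500
  disc 6: 950 = 950
  disc 7: 950 = 950
This matches the lower bound, so 7 is optimal.

7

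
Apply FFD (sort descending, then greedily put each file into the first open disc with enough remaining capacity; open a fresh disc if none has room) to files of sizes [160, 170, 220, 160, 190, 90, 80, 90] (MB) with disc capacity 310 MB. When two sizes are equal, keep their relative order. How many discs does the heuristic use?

5

Sorted descending: 220, 190, 170, 160, 160, 90, 90, 80.
  220 → disc 1 (new)  [load 220/310]
  190 → disc 2 (new)  [load 190/310]
  170 → disc 3 (new)  [load 170/310]
  160 → disc 4 (new)  [load 160/310]
  160 → disc 5 (new)  [load 160/310]
  90 → disc 1  [load 310/310]
  90 → disc 2  [load 280/310]
  80 → disc 3  [load 250/310]
5 discs opened.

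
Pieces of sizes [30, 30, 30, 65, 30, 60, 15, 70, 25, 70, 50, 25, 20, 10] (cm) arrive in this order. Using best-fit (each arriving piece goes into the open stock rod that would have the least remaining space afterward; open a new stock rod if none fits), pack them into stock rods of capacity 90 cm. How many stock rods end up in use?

  30 → stock rod 1 (new)  [load 30/90]
  30 → stock rod 1  [load 60/90]
  30 → stock rod 1  [load 90/90]
  65 → stock rod 2 (new)  [load 65/90]
  30 → stock rod 3 (new)  [load 30/90]
  60 → stock rod 3  [load 90/90]
  15 → stock rod 2  [load 80/90]
  70 → stock rod 4 (new)  [load 70/90]
  25 → stock rod 5 (new)  [load 25/90]
  70 → stock rod 6 (new)  [load 70/90]
  50 → stock rod 5  [load 75/90]
  25 → stock rod 7 (new)  [load 25/90]
  20 → stock rod 4  [load 90/90]
  10 → stock rod 2  [load 90/90]
7 stock rods opened.

7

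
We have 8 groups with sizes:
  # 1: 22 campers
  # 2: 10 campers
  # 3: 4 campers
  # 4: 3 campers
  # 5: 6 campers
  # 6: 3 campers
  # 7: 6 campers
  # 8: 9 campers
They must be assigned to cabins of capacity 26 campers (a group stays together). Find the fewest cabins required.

Total = 22 + 10 + 9 + 6 + 6 + 4 + 3 + 3 = 63 campers.
Lower bound: ⌈63/26⌉ = 3 cabins.
A packing using 3 cabins:
  cabin 1: 22 + 4 = 26
  cabin 2: 10 + 9 + 6 = 25
  cabin 3: 6 + 3 + 3 = 12
This matches the lower bound, so 3 is optimal.

3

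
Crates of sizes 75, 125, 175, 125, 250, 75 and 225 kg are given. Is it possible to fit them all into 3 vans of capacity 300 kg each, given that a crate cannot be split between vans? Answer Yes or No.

No

Total = 1050 kg; ⌈1050/300⌉ = 4.
At least 4 vans are required, but only 3 are allowed.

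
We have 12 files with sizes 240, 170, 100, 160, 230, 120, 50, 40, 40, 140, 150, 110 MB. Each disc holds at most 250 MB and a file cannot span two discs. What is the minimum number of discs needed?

Total = 240 + 230 + 170 + 160 + 150 + 140 + 120 + 110 + 100 + 50 + 40 + 40 = 1550 MB.
Lower bound: ⌈1550/250⌉ = 7 discs.
A packing using 7 discs:
  disc 1: 240 = 240
  disc 2: 230 = 230
  disc 3: 170 + 50 = 220
  disc 4: 160 + 40 + 40 = 240
  disc 5: 150 + 100 = 250
  disc 6: 140 + 110 = 250
  disc 7: 120 = 120
This matches the lower bound, so 7 is optimal.

7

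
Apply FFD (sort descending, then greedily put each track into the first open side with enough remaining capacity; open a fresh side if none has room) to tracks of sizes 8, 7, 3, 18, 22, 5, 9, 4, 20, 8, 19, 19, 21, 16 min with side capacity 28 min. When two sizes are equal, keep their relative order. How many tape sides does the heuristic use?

7

Sorted descending: 22, 21, 20, 19, 19, 18, 16, 9, 8, 8, 7, 5, 4, 3.
  22 → side 1 (new)  [load 22/28]
  21 → side 2 (new)  [load 21/28]
  20 → side 3 (new)  [load 20/28]
  19 → side 4 (new)  [load 19/28]
  19 → side 5 (new)  [load 19/28]
  18 → side 6 (new)  [load 18/28]
  16 → side 7 (new)  [load 16/28]
  9 → side 4  [load 28/28]
  8 → side 3  [load 28/28]
  8 → side 5  [load 27/28]
  7 → side 2  [load 28/28]
  5 → side 1  [load 27/28]
  4 → side 6  [load 22/28]
  3 → side 6  [load 25/28]
7 tape sides opened.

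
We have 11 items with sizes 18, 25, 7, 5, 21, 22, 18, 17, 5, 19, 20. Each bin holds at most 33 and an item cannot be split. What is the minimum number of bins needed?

8

Total = 25 + 22 + 21 + 20 + 19 + 18 + 18 + 17 + 7 + 5 + 5 = 177.
Lower bound: ⌈177/33⌉ = 6 bins.
Also, 8 items each exceed 33/2, and no two of those can share a bin, so at least 8 bins are needed.
A packing using 8 bins:
  bin 1: 25 + 7 = 32
  bin 2: 22 + 5 + 5 = 32
  bin 3: 21 = 21
  bin 4: 20 = 20
  bin 5: 19 = 19
  bin 6: 18 = 18
  bin 7: 18 = 18
  bin 8: 17 = 17
This matches the lower bound, so 8 is optimal.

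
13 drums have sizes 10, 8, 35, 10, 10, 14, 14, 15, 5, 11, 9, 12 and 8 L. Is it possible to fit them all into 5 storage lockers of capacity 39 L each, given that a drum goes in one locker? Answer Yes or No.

A valid assignment using 5 storage lockers:
  locker 1: 35 = 35
  locker 2: 15 + 14 + 10 = 39
  locker 3: 14 + 12 + 11 = 37
  locker 4: 10 + 10 + 9 + 8 = 37
  locker 5: 8 + 5 = 13
Every load is within 39 L, so 5 storage lockers suffice.

Yes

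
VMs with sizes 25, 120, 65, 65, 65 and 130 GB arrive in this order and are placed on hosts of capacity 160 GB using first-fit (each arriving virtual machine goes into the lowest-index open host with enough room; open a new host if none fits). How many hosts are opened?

4

  25 → host 1 (new)  [load 25/160]
  120 → host 1  [load 145/160]
  65 → host 2 (new)  [load 65/160]
  65 → host 2  [load 130/160]
  65 → host 3 (new)  [load 65/160]
  130 → host 4 (new)  [load 130/160]
4 hosts opened.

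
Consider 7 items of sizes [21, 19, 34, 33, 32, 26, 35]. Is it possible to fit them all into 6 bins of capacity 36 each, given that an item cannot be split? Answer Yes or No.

No

Total = 200; ⌈200/36⌉ = 6.
7 items each exceed half the capacity and cannot share a bin, forcing at least 7 bins.
At least 7 bins are required, but only 6 are allowed.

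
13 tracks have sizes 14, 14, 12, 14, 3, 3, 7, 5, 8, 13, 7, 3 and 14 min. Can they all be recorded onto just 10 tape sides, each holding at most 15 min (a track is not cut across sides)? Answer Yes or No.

Yes

A valid assignment using 9 tape sides:
  side 1: 14 = 14
  side 2: 14 = 14
  side 3: 14 = 14
  side 4: 14 = 14
  side 5: 13 = 13
  side 6: 12 + 3 = 15
  side 7: 8 + 7 = 15
  side 8: 7 + 5 + 3 = 15
  side 9: 3 = 3
That uses only 9 ≤ 10, so 10 tape sides are enough.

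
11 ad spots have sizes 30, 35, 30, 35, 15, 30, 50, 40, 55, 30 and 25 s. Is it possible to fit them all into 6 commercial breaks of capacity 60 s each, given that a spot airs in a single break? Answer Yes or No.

No

Total = 375 s; ⌈375/60⌉ = 7.
At least 7 commercial breaks are required, but only 6 are allowed.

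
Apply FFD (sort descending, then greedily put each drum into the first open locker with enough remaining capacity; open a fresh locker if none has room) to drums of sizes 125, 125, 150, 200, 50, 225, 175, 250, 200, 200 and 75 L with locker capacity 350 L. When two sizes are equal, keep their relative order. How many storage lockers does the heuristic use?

6

Sorted descending: 250, 225, 200, 200, 200, 175, 150, 125, 125, 75, 50.
  250 → locker 1 (new)  [load 250/350]
  225 → locker 2 (new)  [load 225/350]
  200 → locker 3 (new)  [load 200/350]
  200 → locker 4 (new)  [load 200/350]
  200 → locker 5 (new)  [load 200/350]
  175 → locker 6 (new)  [load 175/350]
  150 → locker 3  [load 350/350]
  125 → locker 2  [load 350/350]
  125 → locker 4  [load 325/350]
  75 → locker 1  [load 325/350]
  50 → locker 5  [load 250/350]
6 storage lockers opened.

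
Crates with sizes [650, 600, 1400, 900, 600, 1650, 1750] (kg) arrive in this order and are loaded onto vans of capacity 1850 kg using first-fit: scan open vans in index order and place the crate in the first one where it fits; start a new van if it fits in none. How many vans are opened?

5

  650 → van 1 (new)  [load 650/1850]
  600 → van 1  [load 1250/1850]
  1400 → van 2 (new)  [load 1400/1850]
  900 → van 3 (new)  [load 900/1850]
  600 → van 1  [load 1850/1850]
  1650 → van 4 (new)  [load 1650/1850]
  1750 → van 5 (new)  [load 1750/1850]
5 vans opened.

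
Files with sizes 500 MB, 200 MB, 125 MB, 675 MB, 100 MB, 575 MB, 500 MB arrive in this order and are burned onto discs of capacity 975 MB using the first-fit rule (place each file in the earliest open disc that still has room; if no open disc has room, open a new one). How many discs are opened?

4

  500 → disc 1 (new)  [load 500/975]
  200 → disc 1  [load 700/975]
  125 → disc 1  [load 825/975]
  675 → disc 2 (new)  [load 675/975]
  100 → disc 1  [load 925/975]
  575 → disc 3 (new)  [load 575/975]
  500 → disc 4 (new)  [load 500/975]
4 discs opened.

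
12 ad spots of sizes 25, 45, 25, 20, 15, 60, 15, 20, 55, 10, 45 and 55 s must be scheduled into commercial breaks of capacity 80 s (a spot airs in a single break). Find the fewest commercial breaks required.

Total = 60 + 55 + 55 + 45 + 45 + 25 + 25 + 20 + 20 + 15 + 15 + 10 = 390 s.
Lower bound: ⌈390/80⌉ = 5 commercial breaks.
A packing using 5 commercial breaks:
  break 1: 60 + 20 = 80
  break 2: 55 + 25 = 80
  break 3: 55 + 25 = 80
  break 4: 45 + 20 + 15 = 80
  break 5: 45 + 15 + 10 = 70
This matches the lower bound, so 5 is optimal.

5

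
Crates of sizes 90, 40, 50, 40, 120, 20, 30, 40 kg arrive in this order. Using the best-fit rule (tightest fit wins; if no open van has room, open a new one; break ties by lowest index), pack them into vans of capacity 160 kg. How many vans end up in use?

  90 → van 1 (new)  [load 90/160]
  40 → van 1  [load 130/160]
  50 → van 2 (new)  [load 50/160]
  40 → van 2  [load 90/160]
  120 → van 3 (new)  [load 120/160]
  20 → van 1  [load 150/160]
  30 → van 3  [load 150/160]
  40 → van 2  [load 130/160]
3 vans opened.

3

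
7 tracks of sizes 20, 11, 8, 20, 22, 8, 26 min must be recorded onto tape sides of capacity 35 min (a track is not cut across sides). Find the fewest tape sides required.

4

Total = 26 + 22 + 20 + 20 + 11 + 8 + 8 = 115 min.
Lower bound: ⌈115/35⌉ = 4 tape sides.
A packing using 4 tape sides:
  side 1: 26 + 8 = 34
  side 2: 22 + 11 = 33
  side 3: 20 + 8 = 28
  side 4: 20 = 20
This matches the lower bound, so 4 is optimal.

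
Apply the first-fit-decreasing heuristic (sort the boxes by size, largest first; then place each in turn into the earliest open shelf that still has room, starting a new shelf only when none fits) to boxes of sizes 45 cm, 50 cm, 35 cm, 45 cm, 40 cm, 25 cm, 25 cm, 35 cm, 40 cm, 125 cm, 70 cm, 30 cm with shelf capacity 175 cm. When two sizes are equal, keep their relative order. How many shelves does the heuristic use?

Sorted descending: 125, 70, 50, 45, 45, 40, 40, 35, 35, 30, 25, 25.
  125 → shelf 1 (new)  [load 125/175]
  70 → shelf 2 (new)  [load 70/175]
  50 → shelf 1  [load 175/175]
  45 → shelf 2  [load 115/175]
  45 → shelf 2  [load 160/175]
  40 → shelf 3 (new)  [load 40/175]
  40 → shelf 3  [load 80/175]
  35 → shelf 3  [load 115/175]
  35 → shelf 3  [load 150/175]
  30 → shelf 4 (new)  [load 30/175]
  25 → shelf 3  [load 175/175]
  25 → shelf 4  [load 55/175]
4 shelves opened.

4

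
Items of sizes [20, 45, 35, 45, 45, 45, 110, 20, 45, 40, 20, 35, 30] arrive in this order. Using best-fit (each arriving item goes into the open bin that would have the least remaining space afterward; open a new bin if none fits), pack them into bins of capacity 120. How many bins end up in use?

  20 → bin 1 (new)  [load 20/120]
  45 → bin 1  [load 65/120]
  35 → bin 1  [load 100/120]
  45 → bin 2 (new)  [load 45/120]
  45 → bin 2  [load 90/120]
  45 → bin 3 (new)  [load 45/120]
  110 → bin 4 (new)  [load 110/120]
  20 → bin 1  [load 120/120]
  45 → bin 3  [load 90/120]
  40 → bin 5 (new)  [load 40/120]
  20 → bin 2  [load 110/120]
  35 → bin 5  [load 75/120]
  30 → bin 3  [load 120/120]
5 bins opened.

5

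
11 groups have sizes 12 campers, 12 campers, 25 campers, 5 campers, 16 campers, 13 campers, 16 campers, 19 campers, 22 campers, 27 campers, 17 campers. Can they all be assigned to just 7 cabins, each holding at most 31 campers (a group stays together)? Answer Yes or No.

Yes

A valid assignment using 7 cabins:
  cabin 1: 27 = 27
  cabin 2: 25 + 5 = 30
  cabin 3: 22 = 22
  cabin 4: 19 + 12 = 31
  cabin 5: 17 + 13 = 30
  cabin 6: 16 + 12 = 28
  cabin 7: 16 = 16
Every load is within 31 campers, so 7 cabins suffice.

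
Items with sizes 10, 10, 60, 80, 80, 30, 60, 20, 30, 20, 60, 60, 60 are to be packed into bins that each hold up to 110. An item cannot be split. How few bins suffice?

7

Total = 80 + 80 + 60 + 60 + 60 + 60 + 60 + 30 + 30 + 20 + 20 + 10 + 10 = 580.
Lower bound: ⌈580/110⌉ = 6 bins.
Also, 7 items each exceed 55, and no two of those can share a bin, so at least 7 bins are needed.
A packing using 7 bins:
  bin 1: 80 + 30 = 110
  bin 2: 80 + 30 = 110
  bin 3: 60 + 20 + 20 + 10 = 110
  bin 4: 60 + 10 = 70
  bin 5: 60 = 60
  bin 6: 60 = 60
  bin 7: 60 = 60
This matches the lower bound, so 7 is optimal.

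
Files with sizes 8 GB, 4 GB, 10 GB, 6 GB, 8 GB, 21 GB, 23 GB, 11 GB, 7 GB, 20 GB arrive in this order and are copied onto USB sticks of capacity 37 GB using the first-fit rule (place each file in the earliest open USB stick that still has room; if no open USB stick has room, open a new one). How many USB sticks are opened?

  8 → USB stick 1 (new)  [load 8/37]
  4 → USB stick 1  [load 12/37]
  10 → USB stick 1  [load 22/37]
  6 → USB stick 1  [load 28/37]
  8 → USB stick 1  [load 36/37]
  21 → USB stick 2 (new)  [load 21/37]
  23 → USB stick 3 (new)  [load 23/37]
  11 → USB stick 2  [load 32/37]
  7 → USB stick 3  [load 30/37]
  20 → USB stick 4 (new)  [load 20/37]
4 USB sticks opened.

4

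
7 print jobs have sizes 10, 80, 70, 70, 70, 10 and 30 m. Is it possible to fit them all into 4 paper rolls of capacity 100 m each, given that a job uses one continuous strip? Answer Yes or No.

A valid assignment using 4 paper rolls:
  roll 1: 80 + 10 + 10 = 100
  roll 2: 70 + 30 = 100
  roll 3: 70 = 70
  roll 4: 70 = 70
Every load is within 100 m, so 4 paper rolls suffice.

Yes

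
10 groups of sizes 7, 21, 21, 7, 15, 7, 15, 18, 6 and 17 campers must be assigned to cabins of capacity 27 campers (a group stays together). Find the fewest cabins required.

Total = 21 + 21 + 18 + 17 + 15 + 15 + 7 + 7 + 7 + 6 = 134 campers.
Lower bound: ⌈134/27⌉ = 5 cabins.
Also, 6 groups each exceed 27/2 campers, and no two of those can share a cabin, so at least 6 cabins are needed.
A packing using 6 cabins:
  cabin 1: 21 + 6 = 27
  cabin 2: 21 = 21
  cabin 3: 18 + 7 = 25
  cabin 4: 17 + 7 = 24
  cabin 5: 15 + 7 = 22
  cabin 6: 15 = 15
This matches the lower bound, so 6 is optimal.

6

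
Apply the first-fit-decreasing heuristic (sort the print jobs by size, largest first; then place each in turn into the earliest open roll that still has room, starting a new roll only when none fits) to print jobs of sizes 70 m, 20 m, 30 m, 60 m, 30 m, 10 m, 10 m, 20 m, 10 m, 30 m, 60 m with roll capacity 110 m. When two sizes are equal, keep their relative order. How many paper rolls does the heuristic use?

4

Sorted descending: 70, 60, 60, 30, 30, 30, 20, 20, 10, 10, 10.
  70 → roll 1 (new)  [load 70/110]
  60 → roll 2 (new)  [load 60/110]
  60 → roll 3 (new)  [load 60/110]
  30 → roll 1  [load 100/110]
  30 → roll 2  [load 90/110]
  30 → roll 3  [load 90/110]
  20 → roll 2  [load 110/110]
  20 → roll 3  [load 110/110]
  10 → roll 1  [load 110/110]
  10 → roll 4 (new)  [load 10/110]
  10 → roll 4  [load 20/110]
4 paper rolls opened.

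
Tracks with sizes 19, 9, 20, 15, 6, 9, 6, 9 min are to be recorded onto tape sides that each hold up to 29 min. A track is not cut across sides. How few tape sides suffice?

4

Total = 20 + 19 + 15 + 9 + 9 + 9 + 6 + 6 = 93 min.
Lower bound: ⌈93/29⌉ = 4 tape sides.
A packing using 4 tape sides:
  side 1: 20 + 9 = 29
  side 2: 19 + 9 = 28
  side 3: 15 + 9 = 24
  side 4: 6 + 6 = 12
This matches the lower bound, so 4 is optimal.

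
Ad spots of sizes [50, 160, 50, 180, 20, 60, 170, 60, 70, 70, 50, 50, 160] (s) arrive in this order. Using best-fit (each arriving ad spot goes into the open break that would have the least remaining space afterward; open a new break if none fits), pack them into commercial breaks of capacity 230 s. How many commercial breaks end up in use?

6

  50 → break 1 (new)  [load 50/230]
  160 → break 1  [load 210/230]
  50 → break 2 (new)  [load 50/230]
  180 → break 2  [load 230/230]
  20 → break 1  [load 230/230]
  60 → break 3 (new)  [load 60/230]
  170 → break 3  [load 230/230]
  60 → break 4 (new)  [load 60/230]
  70 → break 4  [load 130/230]
  70 → break 4  [load 200/230]
  50 → break 5 (new)  [load 50/230]
  50 → break 5  [load 100/230]
  160 → break 6 (new)  [load 160/230]
6 commercial breaks opened.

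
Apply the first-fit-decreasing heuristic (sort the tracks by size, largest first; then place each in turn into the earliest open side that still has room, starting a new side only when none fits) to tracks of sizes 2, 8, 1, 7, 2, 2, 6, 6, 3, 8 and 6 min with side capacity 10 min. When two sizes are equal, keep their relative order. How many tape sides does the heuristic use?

6

Sorted descending: 8, 8, 7, 6, 6, 6, 3, 2, 2, 2, 1.
  8 → side 1 (new)  [load 8/10]
  8 → side 2 (new)  [load 8/10]
  7 → side 3 (new)  [load 7/10]
  6 → side 4 (new)  [load 6/10]
  6 → side 5 (new)  [load 6/10]
  6 → side 6 (new)  [load 6/10]
  3 → side 3  [load 10/10]
  2 → side 1  [load 10/10]
  2 → side 2  [load 10/10]
  2 → side 4  [load 8/10]
  1 → side 4  [load 9/10]
6 tape sides opened.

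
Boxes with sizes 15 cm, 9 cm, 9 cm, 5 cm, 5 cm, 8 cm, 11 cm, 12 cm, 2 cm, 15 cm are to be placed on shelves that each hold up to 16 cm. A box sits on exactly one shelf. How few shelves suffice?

7

Total = 15 + 15 + 12 + 11 + 9 + 9 + 8 + 5 + 5 + 2 = 91 cm.
Lower bound: ⌈91/16⌉ = 6 shelves.
A packing using 7 shelves:
  shelf 1: 15 = 15
  shelf 2: 15 = 15
  shelf 3: 12 + 2 = 14
  shelf 4: 11 + 5 = 16
  shelf 5: 9 + 5 = 14
  shelf 6: 9 = 9
  shelf 7: 8 = 8
No arrangement into 6 shelves stays within capacity, so 7 is optimal.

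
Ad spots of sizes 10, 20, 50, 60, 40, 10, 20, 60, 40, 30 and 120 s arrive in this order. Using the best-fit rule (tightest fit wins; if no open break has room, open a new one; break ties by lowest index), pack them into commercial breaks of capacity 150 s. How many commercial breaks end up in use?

  10 → break 1 (new)  [load 10/150]
  20 → break 1  [load 30/150]
  50 → break 1  [load 80/150]
  60 → break 1  [load 140/150]
  40 → break 2 (new)  [load 40/150]
  10 → break 1  [load 150/150]
  20 → break 2  [load 60/150]
  60 → break 2  [load 120/150]
  40 → break 3 (new)  [load 40/150]
  30 → break 2  [load 150/150]
  120 → break 4 (new)  [load 120/150]
4 commercial breaks opened.

4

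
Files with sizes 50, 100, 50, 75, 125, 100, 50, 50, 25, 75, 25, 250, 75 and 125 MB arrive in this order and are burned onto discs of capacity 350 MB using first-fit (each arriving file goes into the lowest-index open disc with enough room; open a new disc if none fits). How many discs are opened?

4

  50 → disc 1 (new)  [load 50/350]
  100 → disc 1  [load 150/350]
  50 → disc 1  [load 200/350]
  75 → disc 1  [load 275/350]
  125 → disc 2 (new)  [load 125/350]
  100 → disc 2  [load 225/350]
  50 → disc 1  [load 325/350]
  50 → disc 2  [load 275/350]
  25 → disc 1  [load 350/350]
  75 → disc 2  [load 350/350]
  25 → disc 3 (new)  [load 25/350]
  250 → disc 3  [load 275/350]
  75 → disc 3  [load 350/350]
  125 → disc 4 (new)  [load 125/350]
4 discs opened.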